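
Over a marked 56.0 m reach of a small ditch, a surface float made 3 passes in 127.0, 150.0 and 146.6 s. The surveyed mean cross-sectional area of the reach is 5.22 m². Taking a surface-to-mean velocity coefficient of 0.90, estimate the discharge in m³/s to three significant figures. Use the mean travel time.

1.86 m³/s

t̄ = (127.0 + 150.0 + 146.6) / 3 = 141.2 s
v_surface = L / t̄ = 56.0 / 141.2 = 0.3966 m/s
v_mean = 0.90 × 0.3966 = 0.3569 m/s
Q = A × v_mean = 5.22 × 0.3569 = 1.863 m³/s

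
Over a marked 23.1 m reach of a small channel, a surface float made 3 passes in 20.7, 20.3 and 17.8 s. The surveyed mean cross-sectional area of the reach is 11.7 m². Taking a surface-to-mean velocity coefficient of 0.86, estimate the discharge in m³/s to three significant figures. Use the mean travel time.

t̄ = (20.7 + 20.3 + 17.8) / 3 = 19.6 s
v_surface = L / t̄ = 23.1 / 19.6 = 1.179 m/s
v_mean = 0.86 × 1.179 = 1.014 m/s
Q = A × v_mean = 11.7 × 1.014 = 11.86 m³/s

11.9 m³/s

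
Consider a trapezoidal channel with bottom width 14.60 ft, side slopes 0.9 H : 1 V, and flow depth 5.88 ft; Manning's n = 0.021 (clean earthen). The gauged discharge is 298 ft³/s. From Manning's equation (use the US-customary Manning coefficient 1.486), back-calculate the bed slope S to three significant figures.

0.000215

A = (b + z·y)·y = (14.60 + 0.9×5.88)×5.88 = 117.0 ft²
P = b + 2y√(1+z²) = 14.60 + 2×5.88×√(1+0.9²) = 30.42 ft
R = A/P = 117.0/30.42 = 3.845 ft
S = (Q·n / (1.486·A·R^(2/3)))² = (298×0.021 / (1.486×117.0×2.454))² = 0.0002152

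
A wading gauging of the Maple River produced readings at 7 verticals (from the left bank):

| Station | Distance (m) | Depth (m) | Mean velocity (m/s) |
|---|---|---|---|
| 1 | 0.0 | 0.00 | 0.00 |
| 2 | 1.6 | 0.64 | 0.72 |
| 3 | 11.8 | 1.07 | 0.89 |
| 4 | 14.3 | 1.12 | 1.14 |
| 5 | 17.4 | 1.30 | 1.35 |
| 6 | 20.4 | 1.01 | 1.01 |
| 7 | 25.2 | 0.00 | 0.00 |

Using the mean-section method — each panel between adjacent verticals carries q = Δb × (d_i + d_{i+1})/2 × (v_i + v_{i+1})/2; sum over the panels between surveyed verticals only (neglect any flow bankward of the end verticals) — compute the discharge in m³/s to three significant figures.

20.0 m³/s

Panel 1-2: Δb = 1.6 m, d̄ = (0.00+0.64)/2 = 0.32, v̄ = (0.00+0.72)/2 = 0.36 → q = 1.6×0.32×0.36 = 0.1843 m³/s
Panel 2-3: Δb = 10.2 m, d̄ = (0.64+1.07)/2 = 0.855, v̄ = (0.72+0.89)/2 = 0.805 → q = 10.2×0.855×0.805 = 7.020 m³/s
Panel 3-4: Δb = 2.5 m, d̄ = (1.07+1.12)/2 = 1.095, v̄ = (0.89+1.14)/2 = 1.015 → q = 2.5×1.095×1.015 = 2.779 m³/s
Panel 4-5: Δb = 3.1 m, d̄ = (1.12+1.30)/2 = 1.21, v̄ = (1.14+1.35)/2 = 1.245 → q = 3.1×1.21×1.245 = 4.670 m³/s
Panel 5-6: Δb = 3 m, d̄ = (1.30+1.01)/2 = 1.155, v̄ = (1.35+1.01)/2 = 1.18 → q = 3×1.155×1.18 = 4.089 m³/s
Panel 6-7: Δb = 4.8 m, d̄ = (1.01+0.00)/2 = 0.505, v̄ = (1.01+0.00)/2 = 0.505 → q = 4.8×0.505×0.505 = 1.224 m³/s
Q = Σ q = 19.97 m³/s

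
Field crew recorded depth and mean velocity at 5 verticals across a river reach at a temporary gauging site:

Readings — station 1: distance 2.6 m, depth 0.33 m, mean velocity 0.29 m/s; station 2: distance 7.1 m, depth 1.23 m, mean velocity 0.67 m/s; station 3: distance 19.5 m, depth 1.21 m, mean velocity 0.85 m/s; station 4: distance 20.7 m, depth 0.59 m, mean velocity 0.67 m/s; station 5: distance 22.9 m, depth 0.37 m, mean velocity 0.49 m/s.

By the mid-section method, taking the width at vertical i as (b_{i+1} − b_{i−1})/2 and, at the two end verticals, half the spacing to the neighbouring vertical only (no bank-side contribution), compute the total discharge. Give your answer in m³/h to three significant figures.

54200 m³/h

w_1 = (7.1 − 2.6)/2 = 2.25 m; q_1 = 0.29 × 0.33 × 2.25 = 0.2153 m³/s
w_2 = (19.5 − 2.6)/2 = 8.45 m; q_2 = 0.67 × 1.23 × 8.45 = 6.964 m³/s
w_3 = (20.7 − 7.1)/2 = 6.8 m; q_3 = 0.85 × 1.21 × 6.8 = 6.994 m³/s
w_4 = (22.9 − 19.5)/2 = 1.7 m; q_4 = 0.67 × 0.59 × 1.7 = 0.6720 m³/s
w_5 = (22.9 − 20.7)/2 = 1.1 m; q_5 = 0.49 × 0.37 × 1.1 = 0.1994 m³/s
Q = Σ qᵢ = 15.04 m³/s
= 15.04 × 3600 = 54160 m³/h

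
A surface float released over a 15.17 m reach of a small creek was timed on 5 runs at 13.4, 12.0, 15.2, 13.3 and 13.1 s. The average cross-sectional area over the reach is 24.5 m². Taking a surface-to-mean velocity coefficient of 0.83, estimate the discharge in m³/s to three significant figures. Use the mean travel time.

t̄ = (13.4 + 12.0 + 15.2 + 13.3 + 13.1) / 5 = 13.4 s
v_surface = L / t̄ = 15.17 / 13.4 = 1.132 m/s
v_mean = 0.83 × 1.132 = 0.9396 m/s
Q = A × v_mean = 24.5 × 0.9396 = 23.02 m³/s

23.0 m³/s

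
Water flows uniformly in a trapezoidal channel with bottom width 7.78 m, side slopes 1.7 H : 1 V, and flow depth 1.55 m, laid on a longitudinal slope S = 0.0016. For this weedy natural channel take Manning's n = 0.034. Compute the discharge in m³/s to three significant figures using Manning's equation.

A = (b + z·y)·y = (7.78 + 1.7×1.55)×1.55 = 16.14 m²
P = b + 2y√(1+z²) = 7.78 + 2×1.55×√(1+1.7²) = 13.89 m
R = A/P = 16.14/13.89 = 1.162 m
Q = (1/n)·A·R^(2/3)·S^(1/2) = (1/0.034) × 16.14 × 1.162^(2/3) × 0.0016^(1/2) = 20.99 m³/s

21.0 m³/s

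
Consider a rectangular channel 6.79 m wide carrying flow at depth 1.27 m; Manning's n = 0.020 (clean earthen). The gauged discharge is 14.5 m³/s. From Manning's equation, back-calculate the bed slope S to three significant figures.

0.00126

A = b·y = 6.79 × 1.27 = 8.623 m²
P = b + 2y = 6.79 + 2×1.27 = 9.330 m
R = A/P = 8.623/9.330 = 0.9243 m
S = (Q·n / (1·A·R^(2/3)))² = (14.5×0.020 / (1×8.623×0.9488))² = 0.001256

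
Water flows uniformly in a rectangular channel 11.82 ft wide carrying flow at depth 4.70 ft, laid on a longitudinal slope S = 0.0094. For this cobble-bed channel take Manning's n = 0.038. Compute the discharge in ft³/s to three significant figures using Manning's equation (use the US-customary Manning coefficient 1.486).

A = b·y = 11.82 × 4.70 = 55.55 ft²
P = b + 2y = 11.82 + 2×4.70 = 21.22 ft
R = A/P = 55.55/21.22 = 2.618 ft
Q = (1.486/n)·A·R^(2/3)·S^(1/2) = (1.486/0.038) × 55.55 × 2.618^(2/3) × 0.0094^(1/2) = 400.1 ft³/s

400 ft³/s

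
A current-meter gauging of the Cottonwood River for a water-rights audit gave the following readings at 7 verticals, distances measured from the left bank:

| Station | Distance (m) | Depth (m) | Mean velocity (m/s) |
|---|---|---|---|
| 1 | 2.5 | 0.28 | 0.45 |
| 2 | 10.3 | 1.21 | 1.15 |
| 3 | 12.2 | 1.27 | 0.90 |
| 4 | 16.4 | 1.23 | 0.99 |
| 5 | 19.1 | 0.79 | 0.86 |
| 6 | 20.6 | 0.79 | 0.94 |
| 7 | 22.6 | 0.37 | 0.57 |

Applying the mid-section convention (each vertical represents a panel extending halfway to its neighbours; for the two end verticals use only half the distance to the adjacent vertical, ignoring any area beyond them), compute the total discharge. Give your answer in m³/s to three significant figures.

17.9 m³/s

w_1 = (10.3 − 2.5)/2 = 3.9 m; q_1 = 0.45 × 0.28 × 3.9 = 0.4914 m³/s
w_2 = (12.2 − 2.5)/2 = 4.85 m; q_2 = 1.15 × 1.21 × 4.85 = 6.749 m³/s
w_3 = (16.4 − 10.3)/2 = 3.05 m; q_3 = 0.90 × 1.27 × 3.05 = 3.486 m³/s
w_4 = (19.1 − 12.2)/2 = 3.45 m; q_4 = 0.99 × 1.23 × 3.45 = 4.201 m³/s
w_5 = (20.6 − 16.4)/2 = 2.1 m; q_5 = 0.86 × 0.79 × 2.1 = 1.427 m³/s
w_6 = (22.6 − 19.1)/2 = 1.75 m; q_6 = 0.94 × 0.79 × 1.75 = 1.300 m³/s
w_7 = (22.6 − 20.6)/2 = 1 m; q_7 = 0.57 × 0.37 × 1 = 0.2109 m³/s
Q = Σ qᵢ = 17.86 m³/s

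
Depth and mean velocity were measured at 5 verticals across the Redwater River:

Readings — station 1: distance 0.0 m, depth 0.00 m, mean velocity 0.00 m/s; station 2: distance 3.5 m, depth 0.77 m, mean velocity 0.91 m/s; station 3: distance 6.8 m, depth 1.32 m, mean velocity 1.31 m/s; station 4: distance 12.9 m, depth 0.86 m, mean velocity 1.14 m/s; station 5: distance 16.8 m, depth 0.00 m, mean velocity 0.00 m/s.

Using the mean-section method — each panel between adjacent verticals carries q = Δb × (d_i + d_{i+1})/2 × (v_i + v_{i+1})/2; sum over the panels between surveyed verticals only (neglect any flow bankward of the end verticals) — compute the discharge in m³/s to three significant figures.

13.5 m³/s

Panel 1-2: Δb = 3.5 m, d̄ = (0.00+0.77)/2 = 0.385, v̄ = (0.00+0.91)/2 = 0.455 → q = 3.5×0.385×0.455 = 0.6131 m³/s
Panel 2-3: Δb = 3.3 m, d̄ = (0.77+1.32)/2 = 1.045, v̄ = (0.91+1.31)/2 = 1.11 → q = 3.3×1.045×1.11 = 3.828 m³/s
Panel 3-4: Δb = 6.1 m, d̄ = (1.32+0.86)/2 = 1.09, v̄ = (1.31+1.14)/2 = 1.225 → q = 6.1×1.09×1.225 = 8.145 m³/s
Panel 4-5: Δb = 3.9 m, d̄ = (0.86+0.00)/2 = 0.43, v̄ = (1.14+0.00)/2 = 0.57 → q = 3.9×0.43×0.57 = 0.9559 m³/s
Q = Σ q = 13.54 m³/s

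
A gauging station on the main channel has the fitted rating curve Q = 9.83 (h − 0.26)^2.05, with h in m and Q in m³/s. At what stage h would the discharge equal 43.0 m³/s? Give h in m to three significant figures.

h − h₀ = (Q/C)^(1/b) = (43.0/9.83)^(1/2.05) = 2.054 m
h = 0.26 + 2.054 = 2.314 m

2.31 m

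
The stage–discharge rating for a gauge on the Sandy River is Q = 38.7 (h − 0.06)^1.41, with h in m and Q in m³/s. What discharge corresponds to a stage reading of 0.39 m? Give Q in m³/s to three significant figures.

Q = 38.7 × (0.39 − 0.06)^1.41 = 38.7 × 0.33^1.41 = 8.106 m³/s

8.11 m³/s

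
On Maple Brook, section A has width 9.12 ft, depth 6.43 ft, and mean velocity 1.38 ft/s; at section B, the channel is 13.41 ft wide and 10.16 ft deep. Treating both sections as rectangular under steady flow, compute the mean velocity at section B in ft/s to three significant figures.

0.594 ft/s

Q = A₁V₁ = (9.12×6.43) × 1.38 = 80.93 ft³/s
A₂ = 13.41 × 10.16 = 136.2 ft²
V₂ = Q/A₂ = 80.93/136.2 = 0.5940 ft/s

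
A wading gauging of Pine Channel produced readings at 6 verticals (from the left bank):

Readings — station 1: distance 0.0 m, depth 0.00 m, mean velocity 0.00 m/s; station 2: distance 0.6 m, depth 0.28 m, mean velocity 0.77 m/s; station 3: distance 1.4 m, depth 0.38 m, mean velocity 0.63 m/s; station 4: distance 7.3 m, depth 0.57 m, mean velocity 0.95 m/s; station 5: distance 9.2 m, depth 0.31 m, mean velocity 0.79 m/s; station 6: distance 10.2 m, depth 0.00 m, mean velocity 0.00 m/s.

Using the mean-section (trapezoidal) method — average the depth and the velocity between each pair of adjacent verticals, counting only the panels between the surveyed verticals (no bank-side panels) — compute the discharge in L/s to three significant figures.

Panel 1-2: Δb = 0.6 m, d̄ = (0.00+0.28)/2 = 0.14, v̄ = (0.00+0.77)/2 = 0.385 → q = 0.6×0.14×0.385 = 0.03234 m³/s
Panel 2-3: Δb = 0.8 m, d̄ = (0.28+0.38)/2 = 0.33, v̄ = (0.77+0.63)/2 = 0.7 → q = 0.8×0.33×0.7 = 0.1848 m³/s
Panel 3-4: Δb = 5.9 m, d̄ = (0.38+0.57)/2 = 0.475, v̄ = (0.63+0.95)/2 = 0.79 → q = 5.9×0.475×0.79 = 2.214 m³/s
Panel 4-5: Δb = 1.9 m, d̄ = (0.57+0.31)/2 = 0.44, v̄ = (0.95+0.79)/2 = 0.87 → q = 1.9×0.44×0.87 = 0.7273 m³/s
Panel 5-6: Δb = 1 m, d̄ = (0.31+0.00)/2 = 0.155, v̄ = (0.79+0.00)/2 = 0.395 → q = 1×0.155×0.395 = 0.06123 m³/s
Q = Σ q = 3.220 m³/s
= 3.220 × 1000 = 3220 L/s

3220 L/s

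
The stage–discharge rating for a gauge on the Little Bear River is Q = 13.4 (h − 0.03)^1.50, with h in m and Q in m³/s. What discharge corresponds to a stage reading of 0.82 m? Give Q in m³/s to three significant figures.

Q = 13.4 × (0.82 − 0.03)^1.50 = 13.4 × 0.79^1.50 = 9.409 m³/s

9.41 m³/s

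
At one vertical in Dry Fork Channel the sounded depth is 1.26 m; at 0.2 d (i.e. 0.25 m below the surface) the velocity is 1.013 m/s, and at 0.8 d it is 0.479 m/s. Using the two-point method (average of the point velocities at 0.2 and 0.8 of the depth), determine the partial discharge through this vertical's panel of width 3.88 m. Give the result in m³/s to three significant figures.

v̄ = (1.013 + 0.479) / 2 = 0.7460 m/s
q = v̄ × d × w = 0.7460 × 1.26 × 3.88 = 3.647 m³/s

3.65 m³/s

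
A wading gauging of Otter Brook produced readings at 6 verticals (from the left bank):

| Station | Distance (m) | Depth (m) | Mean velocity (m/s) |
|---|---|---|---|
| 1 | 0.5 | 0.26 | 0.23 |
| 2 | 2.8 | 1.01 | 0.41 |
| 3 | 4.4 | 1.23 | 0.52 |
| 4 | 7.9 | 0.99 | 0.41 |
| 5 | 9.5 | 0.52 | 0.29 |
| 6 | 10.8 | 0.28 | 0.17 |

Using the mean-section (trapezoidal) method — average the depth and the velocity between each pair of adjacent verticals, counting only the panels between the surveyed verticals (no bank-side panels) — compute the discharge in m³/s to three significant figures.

Panel 1-2: Δb = 2.3 m, d̄ = (0.26+1.01)/2 = 0.635, v̄ = (0.23+0.41)/2 = 0.32 → q = 2.3×0.635×0.32 = 0.4674 m³/s
Panel 2-3: Δb = 1.6 m, d̄ = (1.01+1.23)/2 = 1.12, v̄ = (0.41+0.52)/2 = 0.465 → q = 1.6×1.12×0.465 = 0.8333 m³/s
Panel 3-4: Δb = 3.5 m, d̄ = (1.23+0.99)/2 = 1.11, v̄ = (0.52+0.41)/2 = 0.465 → q = 3.5×1.11×0.465 = 1.807 m³/s
Panel 4-5: Δb = 1.6 m, d̄ = (0.99+0.52)/2 = 0.755, v̄ = (0.41+0.29)/2 = 0.35 → q = 1.6×0.755×0.35 = 0.4228 m³/s
Panel 5-6: Δb = 1.3 m, d̄ = (0.52+0.28)/2 = 0.4, v̄ = (0.29+0.17)/2 = 0.23 → q = 1.3×0.4×0.23 = 0.1196 m³/s
Q = Σ q = 3.650 m³/s

3.65 m³/s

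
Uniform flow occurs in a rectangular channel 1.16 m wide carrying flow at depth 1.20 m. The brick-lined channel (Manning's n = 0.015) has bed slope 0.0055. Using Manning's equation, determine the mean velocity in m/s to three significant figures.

A = b·y = 1.16 × 1.20 = 1.392 m²
P = b + 2y = 1.16 + 2×1.20 = 3.560 m
R = A/P = 1.392/3.560 = 0.3910 m
Q = (1/n)·A·R^(2/3)·S^(1/2) = (1/0.015) × 1.392 × 0.3910^(2/3) × 0.0055^(1/2) = 3.680 m³/s
V = Q/A = 3.680/1.392 = 2.644 m/s

2.64 m/s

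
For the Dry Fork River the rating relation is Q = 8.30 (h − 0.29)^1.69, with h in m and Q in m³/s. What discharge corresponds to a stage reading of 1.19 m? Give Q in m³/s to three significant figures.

6.95 m³/s

Q = 8.30 × (1.19 − 0.29)^1.69 = 8.30 × 0.9^1.69 = 6.946 m³/s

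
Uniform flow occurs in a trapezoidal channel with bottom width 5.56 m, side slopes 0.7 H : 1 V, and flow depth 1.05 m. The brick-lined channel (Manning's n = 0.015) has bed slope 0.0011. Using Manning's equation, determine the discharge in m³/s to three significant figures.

12.7 m³/s

A = (b + z·y)·y = (5.56 + 0.7×1.05)×1.05 = 6.610 m²
P = b + 2y√(1+z²) = 5.56 + 2×1.05×√(1+0.7²) = 8.123 m
R = A/P = 6.610/8.123 = 0.8137 m
Q = (1/n)·A·R^(2/3)·S^(1/2) = (1/0.015) × 6.610 × 0.8137^(2/3) × 0.0011^(1/2) = 12.74 m³/s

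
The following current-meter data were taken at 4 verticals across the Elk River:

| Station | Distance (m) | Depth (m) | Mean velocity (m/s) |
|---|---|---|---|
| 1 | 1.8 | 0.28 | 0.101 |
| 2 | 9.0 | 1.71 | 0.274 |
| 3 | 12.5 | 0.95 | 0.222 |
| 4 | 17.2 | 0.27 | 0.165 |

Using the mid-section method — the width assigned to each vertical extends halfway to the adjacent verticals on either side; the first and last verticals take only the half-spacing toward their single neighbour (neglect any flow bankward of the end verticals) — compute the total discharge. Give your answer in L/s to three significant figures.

3580 L/s

w_1 = (9.0 − 1.8)/2 = 3.6 m; q_1 = 0.101 × 0.28 × 3.6 = 0.1018 m³/s
w_2 = (12.5 − 1.8)/2 = 5.35 m; q_2 = 0.274 × 1.71 × 5.35 = 2.507 m³/s
w_3 = (17.2 − 9.0)/2 = 4.1 m; q_3 = 0.222 × 0.95 × 4.1 = 0.8647 m³/s
w_4 = (17.2 − 12.5)/2 = 2.35 m; q_4 = 0.165 × 0.27 × 2.35 = 0.1047 m³/s
Q = Σ qᵢ = 3.578 m³/s
= 3.578 × 1000 = 3578 L/s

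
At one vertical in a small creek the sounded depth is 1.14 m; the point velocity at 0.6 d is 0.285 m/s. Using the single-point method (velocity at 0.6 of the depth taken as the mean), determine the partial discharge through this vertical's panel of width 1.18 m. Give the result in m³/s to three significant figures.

v̄ = v₀.₆ = 0.285 m/s
q = v̄ × d × w = 0.2850 × 1.14 × 1.18 = 0.3834 m³/s

0.383 m³/s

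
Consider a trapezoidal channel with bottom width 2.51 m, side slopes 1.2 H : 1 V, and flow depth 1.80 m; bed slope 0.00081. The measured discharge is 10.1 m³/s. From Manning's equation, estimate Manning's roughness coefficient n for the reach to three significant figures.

A = (b + z·y)·y = (2.51 + 1.2×1.80)×1.80 = 8.406 m²
P = b + 2y√(1+z²) = 2.51 + 2×1.80×√(1+1.2²) = 8.133 m
R = A/P = 8.406/8.133 = 1.034 m
n = (1/Q)·A·R^(2/3)·S^(1/2) = (1/10.1) × 8.406 × 1.022 × 0.02846 = 0.02421

0.0242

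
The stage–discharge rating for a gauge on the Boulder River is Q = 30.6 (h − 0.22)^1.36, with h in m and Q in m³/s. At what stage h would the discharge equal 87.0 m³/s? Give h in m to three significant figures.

2.38 m

h − h₀ = (Q/C)^(1/b) = (87.0/30.6)^(1/1.36) = 2.156 m
h = 0.22 + 2.156 = 2.376 m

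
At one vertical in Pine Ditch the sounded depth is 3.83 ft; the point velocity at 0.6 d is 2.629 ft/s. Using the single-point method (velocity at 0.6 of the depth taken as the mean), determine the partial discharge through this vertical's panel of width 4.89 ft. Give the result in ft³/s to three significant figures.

v̄ = v₀.₆ = 2.629 ft/s
q = v̄ × d × w = 2.629 × 3.83 × 4.89 = 49.24 ft³/s

49.2 ft³/s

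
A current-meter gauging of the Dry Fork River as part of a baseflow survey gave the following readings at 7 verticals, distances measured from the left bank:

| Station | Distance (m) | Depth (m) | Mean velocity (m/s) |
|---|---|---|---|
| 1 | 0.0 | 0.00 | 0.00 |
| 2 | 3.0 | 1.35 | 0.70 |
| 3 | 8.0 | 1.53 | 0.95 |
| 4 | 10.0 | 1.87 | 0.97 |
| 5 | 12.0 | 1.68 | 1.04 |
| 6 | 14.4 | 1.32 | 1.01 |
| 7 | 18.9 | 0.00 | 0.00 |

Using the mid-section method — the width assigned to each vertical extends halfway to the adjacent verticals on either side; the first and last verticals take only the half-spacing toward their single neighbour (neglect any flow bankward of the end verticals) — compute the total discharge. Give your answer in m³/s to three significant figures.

w_2 = (8.0 − 0.0)/2 = 4 m; q_2 = 0.70 × 1.35 × 4 = 3.780 m³/s
w_3 = (10.0 − 3.0)/2 = 3.5 m; q_3 = 0.95 × 1.53 × 3.5 = 5.087 m³/s
w_4 = (12.0 − 8.0)/2 = 2 m; q_4 = 0.97 × 1.87 × 2 = 3.628 m³/s
w_5 = (14.4 − 10.0)/2 = 2.2 m; q_5 = 1.04 × 1.68 × 2.2 = 3.844 m³/s
w_6 = (18.9 − 12.0)/2 = 3.45 m; q_6 = 1.01 × 1.32 × 3.45 = 4.600 m³/s
Stations 1, 7 contribute zero (depth or velocity is 0).
Q = Σ qᵢ = 20.94 m³/s

20.9 m³/s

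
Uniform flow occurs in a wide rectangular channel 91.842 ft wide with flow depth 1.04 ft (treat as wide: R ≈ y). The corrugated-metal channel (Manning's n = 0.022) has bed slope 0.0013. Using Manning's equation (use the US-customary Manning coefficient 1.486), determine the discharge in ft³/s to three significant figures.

239 ft³/s

A = b·y = 91.842 × 1.04 = 95.52 ft²
Wide channel: R ≈ y = 1.04 ft
Q = (1.486/n)·A·R^(2/3)·S^(1/2) = (1.486/0.022) × 95.52 × 1.040^(2/3) × 0.0013^(1/2) = 238.8 ft³/s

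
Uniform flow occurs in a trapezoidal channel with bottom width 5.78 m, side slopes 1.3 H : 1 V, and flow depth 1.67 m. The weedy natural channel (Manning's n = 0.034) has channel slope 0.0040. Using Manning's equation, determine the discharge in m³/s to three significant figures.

27.6 m³/s

A = (b + z·y)·y = (5.78 + 1.3×1.67)×1.67 = 13.28 m²
P = b + 2y√(1+z²) = 5.78 + 2×1.67×√(1+1.3²) = 11.26 m
R = A/P = 13.28/11.26 = 1.179 m
Q = (1/n)·A·R^(2/3)·S^(1/2) = (1/0.034) × 13.28 × 1.179^(2/3) × 0.0040^(1/2) = 27.57 m³/s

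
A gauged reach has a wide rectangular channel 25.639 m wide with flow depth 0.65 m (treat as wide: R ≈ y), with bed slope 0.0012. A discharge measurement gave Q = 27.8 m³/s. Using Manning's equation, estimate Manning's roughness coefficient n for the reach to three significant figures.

A = b·y = 25.639 × 0.65 = 16.67 m²
Wide channel: R ≈ y = 0.65 m
n = (1/Q)·A·R^(2/3)·S^(1/2) = (1/27.8) × 16.67 × 0.7504 × 0.03464 = 0.01558

0.0156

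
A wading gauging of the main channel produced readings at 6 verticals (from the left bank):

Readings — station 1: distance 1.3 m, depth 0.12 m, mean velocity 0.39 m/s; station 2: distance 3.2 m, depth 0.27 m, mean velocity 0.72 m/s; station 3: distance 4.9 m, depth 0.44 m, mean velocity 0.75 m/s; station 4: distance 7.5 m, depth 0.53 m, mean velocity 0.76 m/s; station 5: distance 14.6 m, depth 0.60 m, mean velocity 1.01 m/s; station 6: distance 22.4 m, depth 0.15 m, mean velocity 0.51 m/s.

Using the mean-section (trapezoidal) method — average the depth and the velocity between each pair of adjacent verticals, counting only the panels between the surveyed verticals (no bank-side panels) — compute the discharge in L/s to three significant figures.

7370 L/s

Panel 1-2: Δb = 1.9 m, d̄ = (0.12+0.27)/2 = 0.195, v̄ = (0.39+0.72)/2 = 0.555 → q = 1.9×0.195×0.555 = 0.2056 m³/s
Panel 2-3: Δb = 1.7 m, d̄ = (0.27+0.44)/2 = 0.355, v̄ = (0.72+0.75)/2 = 0.735 → q = 1.7×0.355×0.735 = 0.4436 m³/s
Panel 3-4: Δb = 2.6 m, d̄ = (0.44+0.53)/2 = 0.485, v̄ = (0.75+0.76)/2 = 0.755 → q = 2.6×0.485×0.755 = 0.9521 m³/s
Panel 4-5: Δb = 7.1 m, d̄ = (0.53+0.60)/2 = 0.565, v̄ = (0.76+1.01)/2 = 0.885 → q = 7.1×0.565×0.885 = 3.550 m³/s
Panel 5-6: Δb = 7.8 m, d̄ = (0.60+0.15)/2 = 0.375, v̄ = (1.01+0.51)/2 = 0.76 → q = 7.8×0.375×0.76 = 2.223 m³/s
Q = Σ q = 7.374 m³/s
= 7.374 × 1000 = 7374 L/s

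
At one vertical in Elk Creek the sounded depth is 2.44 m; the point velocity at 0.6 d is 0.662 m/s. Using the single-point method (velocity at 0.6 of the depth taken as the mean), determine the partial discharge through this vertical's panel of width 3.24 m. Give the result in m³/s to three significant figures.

5.23 m³/s

v̄ = v₀.₆ = 0.662 m/s
q = v̄ × d × w = 0.6620 × 2.44 × 3.24 = 5.234 m³/s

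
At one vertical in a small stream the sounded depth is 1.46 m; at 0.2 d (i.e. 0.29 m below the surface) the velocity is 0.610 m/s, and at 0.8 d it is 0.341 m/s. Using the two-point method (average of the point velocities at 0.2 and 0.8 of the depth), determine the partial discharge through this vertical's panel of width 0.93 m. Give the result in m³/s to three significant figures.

v̄ = (0.610 + 0.341) / 2 = 0.4755 m/s
q = v̄ × d × w = 0.4755 × 1.46 × 0.93 = 0.6456 m³/s

0.646 m³/s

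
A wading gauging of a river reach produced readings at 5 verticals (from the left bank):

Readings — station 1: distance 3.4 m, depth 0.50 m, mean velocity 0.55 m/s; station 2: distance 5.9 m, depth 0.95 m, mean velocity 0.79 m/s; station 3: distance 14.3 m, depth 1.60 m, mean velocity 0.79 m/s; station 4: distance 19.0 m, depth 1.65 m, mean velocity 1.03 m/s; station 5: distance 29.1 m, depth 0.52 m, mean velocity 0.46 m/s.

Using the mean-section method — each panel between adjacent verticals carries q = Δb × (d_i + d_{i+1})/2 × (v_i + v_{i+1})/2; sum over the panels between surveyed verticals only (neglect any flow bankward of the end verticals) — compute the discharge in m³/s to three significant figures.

24.8 m³/s

Panel 1-2: Δb = 2.5 m, d̄ = (0.50+0.95)/2 = 0.725, v̄ = (0.55+0.79)/2 = 0.67 → q = 2.5×0.725×0.67 = 1.214 m³/s
Panel 2-3: Δb = 8.4 m, d̄ = (0.95+1.60)/2 = 1.275, v̄ = (0.79+0.79)/2 = 0.79 → q = 8.4×1.275×0.79 = 8.461 m³/s
Panel 3-4: Δb = 4.7 m, d̄ = (1.60+1.65)/2 = 1.625, v̄ = (0.79+1.03)/2 = 0.91 → q = 4.7×1.625×0.91 = 6.950 m³/s
Panel 4-5: Δb = 10.1 m, d̄ = (1.65+0.52)/2 = 1.085, v̄ = (1.03+0.46)/2 = 0.745 → q = 10.1×1.085×0.745 = 8.164 m³/s
Q = Σ q = 24.79 m³/s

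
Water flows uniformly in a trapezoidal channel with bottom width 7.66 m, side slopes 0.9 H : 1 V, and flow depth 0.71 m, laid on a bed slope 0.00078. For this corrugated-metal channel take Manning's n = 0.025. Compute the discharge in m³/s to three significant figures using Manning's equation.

A = (b + z·y)·y = (7.66 + 0.9×0.71)×0.71 = 5.892 m²
P = b + 2y√(1+z²) = 7.66 + 2×0.71×√(1+0.9²) = 9.570 m
R = A/P = 5.892/9.570 = 0.6157 m
Q = (1/n)·A·R^(2/3)·S^(1/2) = (1/0.025) × 5.892 × 0.6157^(2/3) × 0.00078^(1/2) = 4.764 m³/s

4.76 m³/s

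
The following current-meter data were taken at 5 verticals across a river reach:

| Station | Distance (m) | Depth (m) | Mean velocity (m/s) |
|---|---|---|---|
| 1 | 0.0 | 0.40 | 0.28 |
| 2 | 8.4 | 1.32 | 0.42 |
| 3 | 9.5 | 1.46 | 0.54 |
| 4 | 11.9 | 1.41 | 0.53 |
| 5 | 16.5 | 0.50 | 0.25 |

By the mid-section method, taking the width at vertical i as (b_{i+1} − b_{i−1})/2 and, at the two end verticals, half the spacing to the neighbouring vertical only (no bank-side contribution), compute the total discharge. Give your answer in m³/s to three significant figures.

w_1 = (8.4 − 0.0)/2 = 4.2 m; q_1 = 0.28 × 0.40 × 4.2 = 0.4704 m³/s
w_2 = (9.5 − 0.0)/2 = 4.75 m; q_2 = 0.42 × 1.32 × 4.75 = 2.633 m³/s
w_3 = (11.9 − 8.4)/2 = 1.75 m; q_3 = 0.54 × 1.46 × 1.75 = 1.380 m³/s
w_4 = (16.5 − 9.5)/2 = 3.5 m; q_4 = 0.53 × 1.41 × 3.5 = 2.616 m³/s
w_5 = (16.5 − 11.9)/2 = 2.3 m; q_5 = 0.25 × 0.50 × 2.3 = 0.2875 m³/s
Q = Σ qᵢ = 7.387 m³/s

7.39 m³/s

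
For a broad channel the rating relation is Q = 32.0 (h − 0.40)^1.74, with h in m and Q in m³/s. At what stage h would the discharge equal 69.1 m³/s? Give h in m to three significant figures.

1.96 m

h − h₀ = (Q/C)^(1/b) = (69.1/32.0)^(1/1.74) = 1.556 m
h = 0.40 + 1.556 = 1.956 m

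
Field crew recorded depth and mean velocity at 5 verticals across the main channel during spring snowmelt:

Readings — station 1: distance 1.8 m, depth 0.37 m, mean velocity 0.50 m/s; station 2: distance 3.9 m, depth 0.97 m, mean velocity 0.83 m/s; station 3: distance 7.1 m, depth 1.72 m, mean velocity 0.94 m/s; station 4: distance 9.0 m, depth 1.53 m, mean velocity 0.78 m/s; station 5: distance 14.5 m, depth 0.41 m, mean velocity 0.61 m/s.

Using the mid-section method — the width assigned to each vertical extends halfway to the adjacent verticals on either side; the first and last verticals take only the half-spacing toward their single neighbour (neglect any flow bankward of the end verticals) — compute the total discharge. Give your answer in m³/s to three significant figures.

11.6 m³/s

w_1 = (3.9 − 1.8)/2 = 1.05 m; q_1 = 0.50 × 0.37 × 1.05 = 0.1943 m³/s
w_2 = (7.1 − 1.8)/2 = 2.65 m; q_2 = 0.83 × 0.97 × 2.65 = 2.134 m³/s
w_3 = (9.0 − 3.9)/2 = 2.55 m; q_3 = 0.94 × 1.72 × 2.55 = 4.123 m³/s
w_4 = (14.5 − 7.1)/2 = 3.7 m; q_4 = 0.78 × 1.53 × 3.7 = 4.416 m³/s
w_5 = (14.5 − 9.0)/2 = 2.75 m; q_5 = 0.61 × 0.41 × 2.75 = 0.6878 m³/s
Q = Σ qᵢ = 11.55 m³/s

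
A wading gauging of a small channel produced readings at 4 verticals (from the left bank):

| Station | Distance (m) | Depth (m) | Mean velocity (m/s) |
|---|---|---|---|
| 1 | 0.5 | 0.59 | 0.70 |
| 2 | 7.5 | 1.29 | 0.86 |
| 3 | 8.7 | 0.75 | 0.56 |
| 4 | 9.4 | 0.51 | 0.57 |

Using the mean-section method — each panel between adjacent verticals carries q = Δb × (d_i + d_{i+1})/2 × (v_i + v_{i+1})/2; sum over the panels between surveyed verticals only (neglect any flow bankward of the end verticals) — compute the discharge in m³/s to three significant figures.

Panel 1-2: Δb = 7 m, d̄ = (0.59+1.29)/2 = 0.94, v̄ = (0.70+0.86)/2 = 0.78 → q = 7×0.94×0.78 = 5.132 m³/s
Panel 2-3: Δb = 1.2 m, d̄ = (1.29+0.75)/2 = 1.02, v̄ = (0.86+0.56)/2 = 0.71 → q = 1.2×1.02×0.71 = 0.8690 m³/s
Panel 3-4: Δb = 0.7 m, d̄ = (0.75+0.51)/2 = 0.63, v̄ = (0.56+0.57)/2 = 0.565 → q = 0.7×0.63×0.565 = 0.2492 m³/s
Q = Σ q = 6.251 m³/s

6.25 m³/s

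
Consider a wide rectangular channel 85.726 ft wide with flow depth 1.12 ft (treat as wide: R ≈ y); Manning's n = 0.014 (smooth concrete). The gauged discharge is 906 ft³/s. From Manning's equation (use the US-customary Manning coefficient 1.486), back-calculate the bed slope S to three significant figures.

0.00680

A = b·y = 85.726 × 1.12 = 96.01 ft²
Wide channel: R ≈ y = 1.12 ft
S = (Q·n / (1.486·A·R^(2/3)))² = (906×0.014 / (1.486×96.01×1.078))² = 0.006795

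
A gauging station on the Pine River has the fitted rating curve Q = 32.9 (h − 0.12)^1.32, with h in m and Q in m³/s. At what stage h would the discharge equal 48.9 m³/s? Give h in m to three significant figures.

1.47 m

h − h₀ = (Q/C)^(1/b) = (48.9/32.9)^(1/1.32) = 1.350 m
h = 0.12 + 1.350 = 1.470 m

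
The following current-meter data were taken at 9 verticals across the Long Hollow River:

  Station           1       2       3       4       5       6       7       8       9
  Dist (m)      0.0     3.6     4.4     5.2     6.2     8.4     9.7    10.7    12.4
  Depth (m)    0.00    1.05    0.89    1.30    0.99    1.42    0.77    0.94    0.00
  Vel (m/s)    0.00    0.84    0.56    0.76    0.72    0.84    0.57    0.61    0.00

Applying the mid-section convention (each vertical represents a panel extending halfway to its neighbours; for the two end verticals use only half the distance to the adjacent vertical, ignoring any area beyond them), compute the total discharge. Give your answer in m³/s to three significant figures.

w_2 = (4.4 − 0.0)/2 = 2.2 m; q_2 = 0.84 × 1.05 × 2.2 = 1.940 m³/s
w_3 = (5.2 − 3.6)/2 = 0.8 m; q_3 = 0.56 × 0.89 × 0.8 = 0.3987 m³/s
w_4 = (6.2 − 4.4)/2 = 0.9 m; q_4 = 0.76 × 1.30 × 0.9 = 0.8892 m³/s
w_5 = (8.4 − 5.2)/2 = 1.6 m; q_5 = 0.72 × 0.99 × 1.6 = 1.140 m³/s
w_6 = (9.7 − 6.2)/2 = 1.75 m; q_6 = 0.84 × 1.42 × 1.75 = 2.087 m³/s
w_7 = (10.7 − 8.4)/2 = 1.15 m; q_7 = 0.57 × 0.77 × 1.15 = 0.5047 m³/s
w_8 = (12.4 − 9.7)/2 = 1.35 m; q_8 = 0.61 × 0.94 × 1.35 = 0.7741 m³/s
Stations 1, 9 contribute zero (depth or velocity is 0).
Q = Σ qᵢ = 7.735 m³/s

7.74 m³/s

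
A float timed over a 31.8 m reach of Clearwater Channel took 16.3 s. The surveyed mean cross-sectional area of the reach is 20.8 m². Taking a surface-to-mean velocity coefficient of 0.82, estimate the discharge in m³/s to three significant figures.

33.3 m³/s

v_surface = L / t̄ = 31.8 / 16.3 = 1.951 m/s
v_mean = 0.82 × 1.951 = 1.600 m/s
Q = A × v_mean = 20.8 × 1.600 = 33.27 m³/s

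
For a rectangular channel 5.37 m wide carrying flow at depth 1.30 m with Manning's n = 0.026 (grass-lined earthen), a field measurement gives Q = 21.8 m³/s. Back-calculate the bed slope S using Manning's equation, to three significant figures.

0.00787

A = b·y = 5.37 × 1.30 = 6.981 m²
P = b + 2y = 5.37 + 2×1.30 = 7.970 m
R = A/P = 6.981/7.970 = 0.8759 m
S = (Q·n / (1·A·R^(2/3)))² = (21.8×0.026 / (1×6.981×0.9155))² = 0.007866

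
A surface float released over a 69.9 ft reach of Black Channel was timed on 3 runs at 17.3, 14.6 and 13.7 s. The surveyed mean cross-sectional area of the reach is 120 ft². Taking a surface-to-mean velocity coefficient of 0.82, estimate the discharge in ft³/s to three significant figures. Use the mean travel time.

453 ft³/s

t̄ = (17.3 + 14.6 + 13.7) / 3 = 15.2 s
v_surface = L / t̄ = 69.9 / 15.2 = 4.599 ft/s
v_mean = 0.82 × 4.599 = 3.771 ft/s
Q = A × v_mean = 120 × 3.771 = 452.5 ft³/s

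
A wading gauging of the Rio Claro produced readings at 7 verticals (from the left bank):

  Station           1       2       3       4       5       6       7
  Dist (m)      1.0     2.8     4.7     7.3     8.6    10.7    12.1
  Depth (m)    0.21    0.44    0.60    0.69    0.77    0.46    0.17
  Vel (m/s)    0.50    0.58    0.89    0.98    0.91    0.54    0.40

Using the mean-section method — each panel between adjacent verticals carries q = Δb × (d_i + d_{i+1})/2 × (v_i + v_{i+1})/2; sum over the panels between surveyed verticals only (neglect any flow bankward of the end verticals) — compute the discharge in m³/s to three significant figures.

4.65 m³/s

Panel 1-2: Δb = 1.8 m, d̄ = (0.21+0.44)/2 = 0.325, v̄ = (0.50+0.58)/2 = 0.54 → q = 1.8×0.325×0.54 = 0.3159 m³/s
Panel 2-3: Δb = 1.9 m, d̄ = (0.44+0.60)/2 = 0.52, v̄ = (0.58+0.89)/2 = 0.735 → q = 1.9×0.52×0.735 = 0.7262 m³/s
Panel 3-4: Δb = 2.6 m, d̄ = (0.60+0.69)/2 = 0.645, v̄ = (0.89+0.98)/2 = 0.935 → q = 2.6×0.645×0.935 = 1.568 m³/s
Panel 4-5: Δb = 1.3 m, d̄ = (0.69+0.77)/2 = 0.73, v̄ = (0.98+0.91)/2 = 0.945 → q = 1.3×0.73×0.945 = 0.8968 m³/s
Panel 5-6: Δb = 2.1 m, d̄ = (0.77+0.46)/2 = 0.615, v̄ = (0.91+0.54)/2 = 0.725 → q = 2.1×0.615×0.725 = 0.9363 m³/s
Panel 6-7: Δb = 1.4 m, d̄ = (0.46+0.17)/2 = 0.315, v̄ = (0.54+0.40)/2 = 0.47 → q = 1.4×0.315×0.47 = 0.2073 m³/s
Q = Σ q = 4.650 m³/s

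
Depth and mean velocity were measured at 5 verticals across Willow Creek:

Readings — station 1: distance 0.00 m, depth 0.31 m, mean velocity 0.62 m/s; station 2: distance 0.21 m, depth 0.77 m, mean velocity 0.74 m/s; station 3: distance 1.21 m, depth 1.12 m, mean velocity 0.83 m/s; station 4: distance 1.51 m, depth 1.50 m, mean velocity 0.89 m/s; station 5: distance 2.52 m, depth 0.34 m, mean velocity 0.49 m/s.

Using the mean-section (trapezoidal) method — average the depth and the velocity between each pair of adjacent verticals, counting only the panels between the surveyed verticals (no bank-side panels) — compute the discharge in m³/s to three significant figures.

1.80 m³/s

Panel 1-2: Δb = 0.21 m, d̄ = (0.31+0.77)/2 = 0.54, v̄ = (0.62+0.74)/2 = 0.68 → q = 0.21×0.54×0.68 = 0.07711 m³/s
Panel 2-3: Δb = 1 m, d̄ = (0.77+1.12)/2 = 0.945, v̄ = (0.74+0.83)/2 = 0.785 → q = 1×0.945×0.785 = 0.7418 m³/s
Panel 3-4: Δb = 0.3 m, d̄ = (1.12+1.50)/2 = 1.31, v̄ = (0.83+0.89)/2 = 0.86 → q = 0.3×1.31×0.86 = 0.3380 m³/s
Panel 4-5: Δb = 1.01 m, d̄ = (1.50+0.34)/2 = 0.92, v̄ = (0.89+0.49)/2 = 0.69 → q = 1.01×0.92×0.69 = 0.6411 m³/s
Q = Σ q = 1.798 m³/s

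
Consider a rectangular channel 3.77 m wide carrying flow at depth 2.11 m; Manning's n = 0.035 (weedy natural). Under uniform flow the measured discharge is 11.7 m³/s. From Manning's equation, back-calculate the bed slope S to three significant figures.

A = b·y = 3.77 × 2.11 = 7.955 m²
P = b + 2y = 3.77 + 2×2.11 = 7.990 m
R = A/P = 7.955/7.990 = 0.9956 m
S = (Q·n / (1·A·R^(2/3)))² = (11.7×0.035 / (1×7.955×0.9971))² = 0.002666

0.00267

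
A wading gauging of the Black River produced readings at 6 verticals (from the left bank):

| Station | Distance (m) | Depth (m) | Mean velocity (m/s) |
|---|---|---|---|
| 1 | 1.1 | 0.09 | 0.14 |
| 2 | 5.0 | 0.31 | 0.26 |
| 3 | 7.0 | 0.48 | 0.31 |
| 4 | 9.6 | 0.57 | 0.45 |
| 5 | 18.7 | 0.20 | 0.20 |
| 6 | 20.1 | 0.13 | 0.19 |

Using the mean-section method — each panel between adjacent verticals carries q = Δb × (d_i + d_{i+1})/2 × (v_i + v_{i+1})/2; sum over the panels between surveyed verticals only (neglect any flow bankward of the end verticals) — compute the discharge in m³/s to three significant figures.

Panel 1-2: Δb = 3.9 m, d̄ = (0.09+0.31)/2 = 0.2, v̄ = (0.14+0.26)/2 = 0.2 → q = 3.9×0.2×0.2 = 0.1560 m³/s
Panel 2-3: Δb = 2 m, d̄ = (0.31+0.48)/2 = 0.395, v̄ = (0.26+0.31)/2 = 0.285 → q = 2×0.395×0.285 = 0.2252 m³/s
Panel 3-4: Δb = 2.6 m, d̄ = (0.48+0.57)/2 = 0.525, v̄ = (0.31+0.45)/2 = 0.38 → q = 2.6×0.525×0.38 = 0.5187 m³/s
Panel 4-5: Δb = 9.1 m, d̄ = (0.57+0.20)/2 = 0.385, v̄ = (0.45+0.20)/2 = 0.325 → q = 9.1×0.385×0.325 = 1.139 m³/s
Panel 5-6: Δb = 1.4 m, d̄ = (0.20+0.13)/2 = 0.165, v̄ = (0.20+0.19)/2 = 0.195 → q = 1.4×0.165×0.195 = 0.04505 m³/s
Q = Σ q = 2.084 m³/s

2.08 m³/s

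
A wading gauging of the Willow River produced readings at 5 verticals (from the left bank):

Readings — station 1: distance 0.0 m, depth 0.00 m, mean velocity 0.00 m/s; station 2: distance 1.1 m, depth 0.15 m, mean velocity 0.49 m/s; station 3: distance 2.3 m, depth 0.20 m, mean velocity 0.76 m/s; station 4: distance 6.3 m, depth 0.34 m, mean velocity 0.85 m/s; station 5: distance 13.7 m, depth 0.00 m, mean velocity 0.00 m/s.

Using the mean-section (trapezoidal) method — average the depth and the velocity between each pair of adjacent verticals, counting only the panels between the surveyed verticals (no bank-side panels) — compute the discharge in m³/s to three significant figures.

Panel 1-2: Δb = 1.1 m, d̄ = (0.00+0.15)/2 = 0.075, v̄ = (0.00+0.49)/2 = 0.245 → q = 1.1×0.075×0.245 = 0.02021 m³/s
Panel 2-3: Δb = 1.2 m, d̄ = (0.15+0.20)/2 = 0.175, v̄ = (0.49+0.76)/2 = 0.625 → q = 1.2×0.175×0.625 = 0.1313 m³/s
Panel 3-4: Δb = 4 m, d̄ = (0.20+0.34)/2 = 0.27, v̄ = (0.76+0.85)/2 = 0.805 → q = 4×0.27×0.805 = 0.8694 m³/s
Panel 4-5: Δb = 7.4 m, d̄ = (0.34+0.00)/2 = 0.17, v̄ = (0.85+0.00)/2 = 0.425 → q = 7.4×0.17×0.425 = 0.5347 m³/s
Q = Σ q = 1.556 m³/s

1.56 m³/s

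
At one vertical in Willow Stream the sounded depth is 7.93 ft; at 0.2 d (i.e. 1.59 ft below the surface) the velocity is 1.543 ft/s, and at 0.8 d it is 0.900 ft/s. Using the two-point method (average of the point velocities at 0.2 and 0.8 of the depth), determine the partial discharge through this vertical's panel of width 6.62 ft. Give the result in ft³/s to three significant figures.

v̄ = (1.543 + 0.900) / 2 = 1.222 ft/s
q = v̄ × d × w = 1.222 × 7.93 × 6.62 = 64.12 ft³/s

64.1 ft³/s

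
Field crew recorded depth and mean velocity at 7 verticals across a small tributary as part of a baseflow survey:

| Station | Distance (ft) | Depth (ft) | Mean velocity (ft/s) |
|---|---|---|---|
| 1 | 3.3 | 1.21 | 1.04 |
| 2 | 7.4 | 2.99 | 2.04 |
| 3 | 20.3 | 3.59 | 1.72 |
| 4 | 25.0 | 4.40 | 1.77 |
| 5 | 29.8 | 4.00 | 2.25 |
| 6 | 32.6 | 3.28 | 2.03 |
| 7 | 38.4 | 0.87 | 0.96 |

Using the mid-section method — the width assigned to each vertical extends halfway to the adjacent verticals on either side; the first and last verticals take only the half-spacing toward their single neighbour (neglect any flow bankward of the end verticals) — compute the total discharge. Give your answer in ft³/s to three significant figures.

211 ft³/s

w_1 = (7.4 − 3.3)/2 = 2.05 ft; q_1 = 1.04 × 1.21 × 2.05 = 2.580 ft³/s
w_2 = (20.3 − 3.3)/2 = 8.5 ft; q_2 = 2.04 × 2.99 × 8.5 = 51.85 ft³/s
w_3 = (25.0 − 7.4)/2 = 8.8 ft; q_3 = 1.72 × 3.59 × 8.8 = 54.34 ft³/s
w_4 = (29.8 − 20.3)/2 = 4.75 ft; q_4 = 1.77 × 4.40 × 4.75 = 36.99 ft³/s
w_5 = (32.6 − 25.0)/2 = 3.8 ft; q_5 = 2.25 × 4.00 × 3.8 = 34.20 ft³/s
w_6 = (38.4 − 29.8)/2 = 4.3 ft; q_6 = 2.03 × 3.28 × 4.3 = 28.63 ft³/s
w_7 = (38.4 − 32.6)/2 = 2.9 ft; q_7 = 0.96 × 0.87 × 2.9 = 2.422 ft³/s
Q = Σ qᵢ = 211.0 ft³/s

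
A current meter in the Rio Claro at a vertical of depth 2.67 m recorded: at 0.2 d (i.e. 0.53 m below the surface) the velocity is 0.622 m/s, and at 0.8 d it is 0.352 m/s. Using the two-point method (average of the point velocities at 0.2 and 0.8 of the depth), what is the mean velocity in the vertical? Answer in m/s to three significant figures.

v̄ = (0.622 + 0.352) / 2 = 0.4870 m/s

0.487 m/s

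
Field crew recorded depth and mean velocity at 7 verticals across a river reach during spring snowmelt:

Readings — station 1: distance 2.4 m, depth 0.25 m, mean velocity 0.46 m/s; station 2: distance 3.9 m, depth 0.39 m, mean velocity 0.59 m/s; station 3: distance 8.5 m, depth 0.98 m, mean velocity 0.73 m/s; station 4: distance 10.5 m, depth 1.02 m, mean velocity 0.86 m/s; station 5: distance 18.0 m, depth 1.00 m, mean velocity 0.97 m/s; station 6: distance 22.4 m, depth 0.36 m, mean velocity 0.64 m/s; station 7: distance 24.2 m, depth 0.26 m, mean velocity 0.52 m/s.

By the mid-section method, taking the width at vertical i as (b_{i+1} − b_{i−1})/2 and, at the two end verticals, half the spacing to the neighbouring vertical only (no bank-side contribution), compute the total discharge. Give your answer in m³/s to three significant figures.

w_1 = (3.9 − 2.4)/2 = 0.75 m; q_1 = 0.46 × 0.25 × 0.75 = 0.08625 m³/s
w_2 = (8.5 − 2.4)/2 = 3.05 m; q_2 = 0.59 × 0.39 × 3.05 = 0.7018 m³/s
w_3 = (10.5 − 3.9)/2 = 3.3 m; q_3 = 0.73 × 0.98 × 3.3 = 2.361 m³/s
w_4 = (18.0 − 8.5)/2 = 4.75 m; q_4 = 0.86 × 1.02 × 4.75 = 4.167 m³/s
w_5 = (22.4 − 10.5)/2 = 5.95 m; q_5 = 0.97 × 1.00 × 5.95 = 5.772 m³/s
w_6 = (24.2 − 18.0)/2 = 3.1 m; q_6 = 0.64 × 0.36 × 3.1 = 0.7142 m³/s
w_7 = (24.2 − 22.4)/2 = 0.9 m; q_7 = 0.52 × 0.26 × 0.9 = 0.1217 m³/s
Q = Σ qᵢ = 13.92 m³/s

13.9 m³/s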